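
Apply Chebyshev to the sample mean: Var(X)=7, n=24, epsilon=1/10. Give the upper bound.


Var(Xbar) = Var(X)/n = 7/24
Chebyshev: P(|Xbar-mu| >= 1/10) <= Var(Xbar)/(1/10)^2 = (7/24)/(1/100) = 175/6
Bound exceeds 1, so trivial bound: 1

1


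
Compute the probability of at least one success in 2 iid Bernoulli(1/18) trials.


P(at least one) = 1 - P(none)
P(none) = (1 - 1/18)^2 = (17/18)^2 = 289/324
P(at least one) = 1 - 289/324 = 35/324

35/324


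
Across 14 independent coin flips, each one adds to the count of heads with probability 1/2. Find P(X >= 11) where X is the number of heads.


P(X>=11) = P(X=11) + P(X=12) + P(X=13) + P(X=14)
= 91/4096 + 91/16384 + 7/8192 + 1/16384
= 235/8192

235/8192


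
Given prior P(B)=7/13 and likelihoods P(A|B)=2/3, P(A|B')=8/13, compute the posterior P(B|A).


P(A) = P(A|B)P(B) + P(A|B')P(B') = 2/3*7/13 + 8/13*6/13 = 326/507
P(B|A) = P(A|B)P(B)/P(A) = (14/39)/(326/507) = 91/163

91/163


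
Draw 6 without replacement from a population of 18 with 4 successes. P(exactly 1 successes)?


P(X=1) = C(4,1)*C(14,5) / C(18,6)
= 4*2002 / 18564
= 8008/18564 = 22/51

22/51


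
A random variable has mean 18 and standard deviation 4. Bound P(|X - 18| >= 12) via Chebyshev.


k = 12/4 = 3
Chebyshev: P(|X-mu| >= k*sigma) <= 1/k^2 = 1/3^2 = 1/9

1/9


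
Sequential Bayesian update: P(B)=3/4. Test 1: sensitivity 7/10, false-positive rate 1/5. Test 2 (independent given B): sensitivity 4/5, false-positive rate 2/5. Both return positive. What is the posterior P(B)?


After test 1: P(+) = 7/10*3/4 + 1/5*1/4 = 23/40
P(B|+) = (21/40)/(23/40) = 21/23
After test 2 (use post1 as new prior): P(+) = 4/5*21/23 + 2/5*2/23 = 88/115
P(B|+,+) = (84/115)/(88/115) = 21/22

21/22


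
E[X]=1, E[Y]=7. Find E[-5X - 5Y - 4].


E[-5X - 5Y - 4] = -5*E[X] - 5*E[Y] - 4
= (-5)*(1) + (-5)*(7) + (-4)
= -5 - 35 - 4 = -44

-44


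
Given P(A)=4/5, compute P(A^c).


P(A') = 1 - P(A) = 1 - 4/5 = 1/5

1/5


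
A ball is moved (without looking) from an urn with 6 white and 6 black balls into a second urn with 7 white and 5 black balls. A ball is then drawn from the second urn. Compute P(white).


P(transfer white) = 6/12 = 1/2; P(transfer black) = 1/2
If white transferred: Urn II has 8 white of 13, so P(white|white moved) = 8/13
If black transferred: Urn II has 7 white of 13, so P(white|black moved) = 7/13
By total probability: P(white) = 1/2*8/13 + 1/2*7/13 = 15/26

15/26


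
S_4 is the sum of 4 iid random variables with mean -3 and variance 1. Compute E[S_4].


E[S_n] = n*E[X_1] = 4*-3 = -12

-12


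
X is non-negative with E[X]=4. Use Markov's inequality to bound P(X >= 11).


Markov: P(X >= a) <= E[X]/a
P(X >= 11) <= 4/11

4/11


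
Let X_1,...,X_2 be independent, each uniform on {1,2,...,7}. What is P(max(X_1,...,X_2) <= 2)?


P(max <= 2) = P(all X_i <= 2) = (P(X_1 <= 2))^2
= (2/7)^2 = 4/49

4/49


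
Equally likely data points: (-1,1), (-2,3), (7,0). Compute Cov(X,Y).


E[X]=4/3, E[Y]=4/3, E[XY]=-7/3
Cov(X,Y) = E[XY] - E[X]E[Y] = -7/3 - 4/3*4/3 = -37/9

-37/9


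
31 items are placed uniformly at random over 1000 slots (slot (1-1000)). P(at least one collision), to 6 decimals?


P(all different) = prod((1000-i)/1000 for i=0..30) = 0.625127
P(at least one match) = 1 - 0.625127 = 0.374873

0.374873


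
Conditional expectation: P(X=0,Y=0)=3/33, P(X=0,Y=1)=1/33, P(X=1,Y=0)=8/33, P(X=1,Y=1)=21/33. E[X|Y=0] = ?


P(Y=0) = 11/33
E[X|Y=0] = (0*3 + 1*8)/11 = 8/11

8/11


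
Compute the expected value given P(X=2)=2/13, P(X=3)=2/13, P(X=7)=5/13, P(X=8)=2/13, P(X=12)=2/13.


E[X] = sum(x * P(x))
= 2*2/13 + 3*2/13 + 7*5/13 + 8*2/13 + 12*2/13
= 85/13

85/13


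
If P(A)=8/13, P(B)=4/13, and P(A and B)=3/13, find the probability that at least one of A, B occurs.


P(A∪B) = P(A) + P(B) - P(A∩B)
= 8/13 + 4/13 - 3/13 = 9/13

9/13


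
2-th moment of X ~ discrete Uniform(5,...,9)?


E[X^2] = (1/5) * sum(x^2 for x=5..9)
= 255/5 = 51

51


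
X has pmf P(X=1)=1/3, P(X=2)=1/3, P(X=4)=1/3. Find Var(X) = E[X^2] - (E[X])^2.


E[X] = 7/3, E[X^2] = 7
Var(X) = E[X^2] - (E[X])^2 = 7 - (7/3)^2 = 14/9

14/9


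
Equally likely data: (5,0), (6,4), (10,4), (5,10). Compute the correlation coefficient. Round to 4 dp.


Cov(X,Y) = -0.7500, Var(X) = 4.2500, Var(Y) = 12.7500
rho = Cov/(sqrt(VarX)*sqrt(VarY)) = -0.1019

-0.1019


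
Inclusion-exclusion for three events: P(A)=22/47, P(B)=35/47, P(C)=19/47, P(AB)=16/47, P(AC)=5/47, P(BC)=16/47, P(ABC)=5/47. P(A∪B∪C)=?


P(A∪B∪C) = P(A)+P(B)+P(C) - P(AB)-P(AC)-P(BC) + P(ABC)
= 22/47+35/47+19/47 - 16/47-5/47-16/47 + 5/47
= 44/47

44/47


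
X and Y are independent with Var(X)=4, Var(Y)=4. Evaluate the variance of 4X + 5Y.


Independence => Cov(X,Y)=0
Var(4X + 5Y) = 4^2*Var(X) + 5^2*Var(Y)
= 16*4 + 25*4 = 164

164


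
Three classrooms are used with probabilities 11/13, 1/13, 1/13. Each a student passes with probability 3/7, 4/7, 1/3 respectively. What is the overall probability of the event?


P(A) = P(A|B1)P(B1) + P(A|B2)P(B2) + P(A|B3)P(B3)
= 3/7*11/13 + 4/7*1/13 + 1/3*1/13
= 33/91 + 4/91 + 1/39 = 118/273

118/273


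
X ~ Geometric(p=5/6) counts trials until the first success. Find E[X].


For geometric (trials until first success), E[X] = 1/p = 1/(5/6) = 6/5

6/5


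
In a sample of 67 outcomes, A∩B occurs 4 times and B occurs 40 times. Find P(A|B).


P(A|B) = P(A∩B)/P(B) = (4/67)/(40/67) = 4/40 = 1/10

1/10


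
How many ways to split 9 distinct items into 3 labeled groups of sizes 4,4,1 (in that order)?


9! = 362880
Denominator: 4!=24 * 4!=24 * 1!=1
Coefficient = 362880 / 576 = 630

630


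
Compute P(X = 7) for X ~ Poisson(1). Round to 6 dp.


P(X=7) = e^(-1) * 1^7 / 7!
≈ 0.3678794412 * 1 / 5040
≈ 0.000073

0.000073


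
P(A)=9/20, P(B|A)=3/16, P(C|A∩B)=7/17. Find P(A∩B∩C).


P(A∩B∩C) = P(A) * P(B|A) * P(C|A∩B)
= 9/20 * 3/16 * 7/17
= 27/320 * 7/17 = 189/5440

189/5440


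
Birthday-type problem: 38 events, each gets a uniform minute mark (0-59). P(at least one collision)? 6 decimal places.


P(all different) = prod((60-i)/60 for i=0..37) = 0.000000
P(at least one match) = 1 - 0.000000 = 1.000000

1.000000


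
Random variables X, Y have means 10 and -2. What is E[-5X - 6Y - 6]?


E[-5X - 6Y - 6] = -5*E[X] - 6*E[Y] - 6
= (-5)*(10) + (-6)*(-2) + (-6)
= -50 + 12 - 6 = -44

-44


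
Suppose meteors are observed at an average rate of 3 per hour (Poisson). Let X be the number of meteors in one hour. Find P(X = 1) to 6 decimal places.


P(X=1) = e^(-3) * 3^1 / 1!
≈ 0.04978706837 * 3 / 1
≈ 0.149361

0.149361


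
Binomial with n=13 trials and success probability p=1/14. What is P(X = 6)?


P(X=6) = C(13,6) * p^6 * (1-p)^7
= 1716 * 1/7529536 * 62748517/105413504
= 26919113793/198428693313536

26919113793/198428693313536


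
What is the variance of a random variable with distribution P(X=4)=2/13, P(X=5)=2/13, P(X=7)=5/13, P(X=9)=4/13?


E[X] = 89/13, E[X^2] = 651/13
Var(X) = E[X^2] - (E[X])^2 = 651/13 - (89/13)^2 = 542/169

542/169


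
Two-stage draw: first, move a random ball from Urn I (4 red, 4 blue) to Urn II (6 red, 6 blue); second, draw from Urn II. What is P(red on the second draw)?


P(transfer red) = 4/8 = 1/2; P(transfer blue) = 1/2
If red transferred: Urn II has 7 red of 13, so P(red|red moved) = 7/13
If blue transferred: Urn II has 6 red of 13, so P(red|blue moved) = 6/13
By total probability: P(red) = 1/2*7/13 + 1/2*6/13 = 1/2

1/2


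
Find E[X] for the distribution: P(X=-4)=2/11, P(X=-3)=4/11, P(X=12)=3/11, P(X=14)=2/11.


E[X] = sum(x * P(x))
= -4*2/11 - 3*4/11 + 12*3/11 + 14*2/11
= 4

4


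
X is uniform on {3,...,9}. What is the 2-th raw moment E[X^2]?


E[X^2] = (1/7) * sum(x^2 for x=3..9)
= 280/7 = 40

40


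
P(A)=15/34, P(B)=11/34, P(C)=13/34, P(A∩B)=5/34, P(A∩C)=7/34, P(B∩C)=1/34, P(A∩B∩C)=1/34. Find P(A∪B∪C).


P(A∪B∪C) = P(A)+P(B)+P(C) - P(AB)-P(AC)-P(BC) + P(ABC)
= 15/34+11/34+13/34 - 5/34-7/34-1/34 + 1/34
= 27/34

27/34


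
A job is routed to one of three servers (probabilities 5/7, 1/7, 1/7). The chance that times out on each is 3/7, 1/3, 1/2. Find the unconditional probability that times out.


P(A) = P(A|B1)P(B1) + P(A|B2)P(B2) + P(A|B3)P(B3)
= 3/7*5/7 + 1/3*1/7 + 1/2*1/7
= 15/49 + 1/21 + 1/14 = 125/294

125/294


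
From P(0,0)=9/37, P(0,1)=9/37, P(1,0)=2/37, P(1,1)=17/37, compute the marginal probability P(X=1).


P(X=1) = P(1,0)+P(1,1) = 2/37 + 17/37 = 19/37

19/37


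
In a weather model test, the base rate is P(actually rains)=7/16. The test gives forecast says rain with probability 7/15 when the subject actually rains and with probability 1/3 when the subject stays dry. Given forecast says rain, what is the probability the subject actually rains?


P(A) = P(A|B)P(B) + P(A|B')P(B') = 7/15*7/16 + 1/3*9/16 = 47/120
P(B|A) = P(A|B)P(B)/P(A) = (49/240)/(47/120) = 49/94

49/94


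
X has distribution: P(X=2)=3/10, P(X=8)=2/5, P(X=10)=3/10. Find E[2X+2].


E[2X+2] = sum(g(x)*P(x))
= 6*3/10 + 18*2/5 + 22*3/10
= 78/5

78/5


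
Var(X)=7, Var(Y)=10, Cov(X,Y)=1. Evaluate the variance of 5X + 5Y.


Var(5X + 5Y) = 5^2*Var(X) + 5^2*Var(Y) + 2*5*5*Cov(X,Y)
= 25*7 + 25*10 + 50*1
= 175 + 250 + 50 = 475

475


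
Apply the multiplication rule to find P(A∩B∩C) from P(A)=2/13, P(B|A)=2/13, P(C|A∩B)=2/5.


P(A∩B∩C) = P(A) * P(B|A) * P(C|A∩B)
= 2/13 * 2/13 * 2/5
= 4/169 * 2/5 = 8/845

8/845


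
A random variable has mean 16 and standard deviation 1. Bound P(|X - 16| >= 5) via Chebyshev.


k = 5/1 = 5
Chebyshev: P(|X-mu| >= k*sigma) <= 1/k^2 = 1/5^2 = 1/25

1/25


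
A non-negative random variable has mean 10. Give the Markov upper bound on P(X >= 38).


Markov: P(X >= a) <= E[X]/a
P(X >= 38) <= 10/38 = 5/19

5/19


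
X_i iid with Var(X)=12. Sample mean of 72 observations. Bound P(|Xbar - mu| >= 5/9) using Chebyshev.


Var(Xbar) = Var(X)/n = 12/72
Chebyshev: P(|Xbar-mu| >= 5/9) <= Var(Xbar)/(5/9)^2 = (1/6)/(25/81) = 27/50

27/50


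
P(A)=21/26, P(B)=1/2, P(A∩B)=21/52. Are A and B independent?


P(A)*P(B) = 21/26*1/2 = 21/52
P(A∩B) = 21/52, which equals P(A)P(B), so independent

Yes, A and B are independent


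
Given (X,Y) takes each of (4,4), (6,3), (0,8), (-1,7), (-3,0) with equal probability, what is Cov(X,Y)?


E[X]=6/5, E[Y]=22/5, E[XY]=27/5
Cov(X,Y) = E[XY] - E[X]E[Y] = 27/5 - 6/5*22/5 = 3/25

3/25


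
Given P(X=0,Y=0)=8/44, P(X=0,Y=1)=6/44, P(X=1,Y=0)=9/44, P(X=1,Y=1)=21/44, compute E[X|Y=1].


P(Y=1) = 27/44
E[X|Y=1] = (0*6 + 1*21)/27 = 21/27 = 7/9

7/9


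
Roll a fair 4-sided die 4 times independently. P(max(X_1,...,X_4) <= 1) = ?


P(max <= 1) = P(all X_i <= 1) = (P(X_1 <= 1))^4
= (1/4)^4 = 1/256

1/256


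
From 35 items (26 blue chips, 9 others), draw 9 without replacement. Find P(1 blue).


P(X=1) = C(26,1)*C(9,8) / C(35,9)
= 26*9 / 70607460
= 234/70607460 = 39/11767910

39/11767910


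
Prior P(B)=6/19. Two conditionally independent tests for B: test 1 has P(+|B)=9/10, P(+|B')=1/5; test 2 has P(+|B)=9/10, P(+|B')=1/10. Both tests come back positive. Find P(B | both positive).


After test 1: P(+) = 9/10*6/19 + 1/5*13/19 = 8/19
P(B|+) = (27/95)/(8/19) = 27/40
After test 2 (use post1 as new prior): P(+) = 9/10*27/40 + 1/10*13/40 = 16/25
P(B|+,+) = (243/400)/(16/25) = 243/256

243/256


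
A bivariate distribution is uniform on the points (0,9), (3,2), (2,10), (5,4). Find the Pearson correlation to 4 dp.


Cov(X,Y) = -4.1250, Var(X) = 3.2500, Var(Y) = 11.1875
rho = Cov/(sqrt(VarX)*sqrt(VarY)) = -0.6841

-0.6841


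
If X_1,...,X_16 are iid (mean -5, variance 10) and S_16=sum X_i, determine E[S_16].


E[S_n] = n*E[X_1] = 16*-5 = -80

-80


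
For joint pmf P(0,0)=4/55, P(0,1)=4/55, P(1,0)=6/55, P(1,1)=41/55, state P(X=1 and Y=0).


Read from table: P(X=1, Y=0) = 6/55

6/55


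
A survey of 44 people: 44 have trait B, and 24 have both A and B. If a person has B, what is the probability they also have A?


P(A|B) = P(A∩B)/P(B) = (24/44)/(44/44) = 24/44 = 6/11

6/11


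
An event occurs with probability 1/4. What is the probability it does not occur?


P(A') = 1 - P(A) = 1 - 1/4 = 3/4

3/4


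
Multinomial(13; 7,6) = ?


13! = 6227020800
Denominator: 7!=5040 * 6!=720
Coefficient = 6227020800 / 3628800 = 1716

1716


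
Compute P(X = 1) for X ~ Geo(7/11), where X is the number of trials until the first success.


P(X=1) = (1-p)^0 * p = (4/11)^0 * 7/11
= 1 * 7/11 = 7/11

7/11


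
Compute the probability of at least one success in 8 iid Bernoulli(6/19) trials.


P(at least one) = 1 - P(none)
P(none) = (1 - 6/19)^8 = (13/19)^8 = 815730721/16983563041
P(at least one) = 1 - 815730721/16983563041 = 16167832320/16983563041

16167832320/16983563041


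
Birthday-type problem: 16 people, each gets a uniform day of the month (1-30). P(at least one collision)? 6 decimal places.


P(all different) = prod((30-i)/30 for i=0..15) = 0.007068
P(at least one match) = 1 - 0.007068 = 0.992932

0.992932


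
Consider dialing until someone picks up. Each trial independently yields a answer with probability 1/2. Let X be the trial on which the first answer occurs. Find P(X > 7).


P(X > 7) = P(first 7 trials all fail) = (1-p)^7 = (1/2)^7 = 1/128

1/128


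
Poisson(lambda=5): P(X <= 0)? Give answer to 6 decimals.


P(X<=0) = e^(-5)*5^0/0!
≈ 0.0067379470
≈ 0.006738

0.006738


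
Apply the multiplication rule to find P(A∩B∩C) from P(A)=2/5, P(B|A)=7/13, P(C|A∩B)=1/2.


P(A∩B∩C) = P(A) * P(B|A) * P(C|A∩B)
= 2/5 * 7/13 * 1/2
= 14/65 * 1/2 = 7/65

7/65


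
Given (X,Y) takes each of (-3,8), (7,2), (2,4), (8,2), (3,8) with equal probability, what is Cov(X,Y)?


E[X]=17/5, E[Y]=24/5, E[XY]=38/5
Cov(X,Y) = E[XY] - E[X]E[Y] = 38/5 - 17/5*24/5 = -218/25

-218/25


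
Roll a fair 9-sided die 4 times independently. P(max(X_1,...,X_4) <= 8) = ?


P(max <= 8) = P(all X_i <= 8) = (P(X_1 <= 8))^4
= (8/9)^4 = 4096/6561

4096/6561


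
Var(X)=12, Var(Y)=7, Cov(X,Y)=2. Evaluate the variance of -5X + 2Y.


Var(-5X + 2Y) = (-5)^2*Var(X) + 2^2*Var(Y) + 2*(-5)*2*Cov(X,Y)
= 25*12 + 4*7 - 20*2
= 300 + 28 - 40 = 288

288


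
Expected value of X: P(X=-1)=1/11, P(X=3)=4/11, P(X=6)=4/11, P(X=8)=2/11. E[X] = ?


E[X] = sum(x * P(x))
= -1*1/11 + 3*4/11 + 6*4/11 + 8*2/11
= 51/11

51/11


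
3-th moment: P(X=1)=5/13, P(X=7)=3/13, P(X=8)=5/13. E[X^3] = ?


E[X^3] = sum(x^3 * P(x))
= 1*5/13 + 343*3/13 + 512*5/13
= 3594/13

3594/13


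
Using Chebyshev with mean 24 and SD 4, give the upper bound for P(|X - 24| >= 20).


k = 20/4 = 5
Chebyshev: P(|X-mu| >= k*sigma) <= 1/k^2 = 1/5^2 = 1/25

1/25


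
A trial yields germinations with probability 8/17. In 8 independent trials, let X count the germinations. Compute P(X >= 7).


P(X>=7) = P(X=7) + P(X=8)
= 150994944/6975757441 + 16777216/6975757441
= 167772160/6975757441

167772160/6975757441


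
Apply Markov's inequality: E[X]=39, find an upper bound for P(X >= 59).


Markov: P(X >= a) <= E[X]/a
P(X >= 59) <= 39/59

39/59


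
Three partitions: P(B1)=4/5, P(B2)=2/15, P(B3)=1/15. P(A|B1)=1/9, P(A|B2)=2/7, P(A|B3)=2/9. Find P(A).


P(A) = P(A|B1)P(B1) + P(A|B2)P(B2) + P(A|B3)P(B3)
= 1/9*4/5 + 2/7*2/15 + 2/9*1/15
= 4/45 + 4/105 + 2/135 = 134/945

134/945


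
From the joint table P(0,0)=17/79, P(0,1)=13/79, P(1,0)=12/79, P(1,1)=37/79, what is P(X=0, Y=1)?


Read from table: P(X=0, Y=1) = 13/79

13/79


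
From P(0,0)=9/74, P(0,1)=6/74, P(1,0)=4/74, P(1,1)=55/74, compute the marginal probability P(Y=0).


P(Y=0) = P(0,0)+P(1,0) = 9/74 + 4/74 = 13/74

13/74


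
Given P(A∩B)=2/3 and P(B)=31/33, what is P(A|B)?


P(A|B) = P(A∩B)/P(B) = (22/33)/(31/33) = 22/31

22/31


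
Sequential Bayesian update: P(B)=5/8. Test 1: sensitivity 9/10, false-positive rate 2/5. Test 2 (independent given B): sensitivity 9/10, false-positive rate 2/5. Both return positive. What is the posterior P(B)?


After test 1: P(+) = 9/10*5/8 + 2/5*3/8 = 57/80
P(B|+) = (9/16)/(57/80) = 15/19
After test 2 (use post1 as new prior): P(+) = 9/10*15/19 + 2/5*4/19 = 151/190
P(B|+,+) = (27/38)/(151/190) = 135/151

135/151


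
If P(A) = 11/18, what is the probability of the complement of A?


P(A') = 1 - P(A) = 1 - 11/18 = 7/18

7/18


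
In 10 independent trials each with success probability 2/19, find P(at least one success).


P(at least one) = 1 - P(none)
P(none) = (1 - 2/19)^10 = (17/19)^10 = 2015993900449/6131066257801
P(at least one) = 1 - 2015993900449/6131066257801 = 4115072357352/6131066257801

4115072357352/6131066257801


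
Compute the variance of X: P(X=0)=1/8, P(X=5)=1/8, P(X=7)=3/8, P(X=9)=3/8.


E[X] = 53/8, E[X^2] = 415/8
Var(X) = E[X^2] - (E[X])^2 = 415/8 - (53/8)^2 = 511/64

511/64


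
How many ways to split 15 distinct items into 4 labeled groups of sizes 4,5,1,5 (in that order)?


15! = 1307674368000
Denominator: 4!=24 * 5!=120 * 1!=1 * 5!=120
Coefficient = 1307674368000 / 345600 = 3783780

3783780


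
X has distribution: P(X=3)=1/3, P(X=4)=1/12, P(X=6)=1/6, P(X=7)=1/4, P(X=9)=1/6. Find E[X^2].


E[X^2] = sum(g(x)*P(x))
= 9*1/3 + 16*1/12 + 36*1/6 + 49*1/4 + 81*1/6
= 433/12

433/12


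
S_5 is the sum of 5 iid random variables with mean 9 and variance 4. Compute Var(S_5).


By independence, Var(S_n) = n*Var(X_1) = 5*4 = 20

20


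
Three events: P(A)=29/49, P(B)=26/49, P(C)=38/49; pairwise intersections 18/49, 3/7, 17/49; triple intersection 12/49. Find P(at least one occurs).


P(A∪B∪C) = P(A)+P(B)+P(C) - P(AB)-P(AC)-P(BC) + P(ABC)
= 29/49+26/49+38/49 - 18/49-3/7-17/49 + 12/49
= 1

1


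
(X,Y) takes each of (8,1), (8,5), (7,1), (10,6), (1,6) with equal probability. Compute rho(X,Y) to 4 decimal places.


Cov(X,Y) = -1.6400, Var(X) = 9.3600, Var(Y) = 5.3600
rho = Cov/(sqrt(VarX)*sqrt(VarY)) = -0.2315

-0.2315


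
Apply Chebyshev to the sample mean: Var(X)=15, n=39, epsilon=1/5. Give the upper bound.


Var(Xbar) = Var(X)/n = 15/39
Chebyshev: P(|Xbar-mu| >= 1/5) <= Var(Xbar)/(1/5)^2 = (5/13)/(1/25) = 125/13
Bound exceeds 1, so trivial bound: 1

1


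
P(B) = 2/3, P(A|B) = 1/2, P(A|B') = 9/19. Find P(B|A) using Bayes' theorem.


P(A) = P(A|B)P(B) + P(A|B')P(B') = 1/2*2/3 + 9/19*1/3 = 28/57
P(B|A) = P(A|B)P(B)/P(A) = (1/3)/(28/57) = 19/28

19/28


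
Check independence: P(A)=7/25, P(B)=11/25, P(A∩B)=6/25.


P(A)*P(B) = 7/25*11/25 = 77/625
P(A∩B) = 6/25 != 77/625, so not independent

No, A and B are not independent


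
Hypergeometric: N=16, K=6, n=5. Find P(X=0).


P(X=0) = C(6,0)*C(10,5) / C(16,5)
= 1*252 / 4368
= 252/4368 = 3/52

3/52


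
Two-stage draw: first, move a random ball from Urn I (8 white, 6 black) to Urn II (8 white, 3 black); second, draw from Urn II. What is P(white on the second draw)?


P(transfer white) = 8/14 = 4/7; P(transfer black) = 3/7
If white transferred: Urn II has 9 white of 12, so P(white|white moved) = 3/4
If black transferred: Urn II has 8 white of 12, so P(white|black moved) = 2/3
By total probability: P(white) = 4/7*3/4 + 3/7*2/3 = 5/7

5/7


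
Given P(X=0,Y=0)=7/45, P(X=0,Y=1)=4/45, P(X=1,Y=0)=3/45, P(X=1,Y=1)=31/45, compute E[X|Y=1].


P(Y=1) = 35/45
E[X|Y=1] = (0*4 + 1*31)/35 = 31/35

31/35


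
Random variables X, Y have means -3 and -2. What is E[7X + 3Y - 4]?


E[7X + 3Y - 4] = 7*E[X] + 3*E[Y] - 4
= (7)*(-3) + (3)*(-2) + (-4)
= -21 - 6 - 4 = -31

-31


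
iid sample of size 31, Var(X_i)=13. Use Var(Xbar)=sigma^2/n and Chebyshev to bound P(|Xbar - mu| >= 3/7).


Var(Xbar) = Var(X)/n = 13/31
Chebyshev: P(|Xbar-mu| >= 3/7) <= Var(Xbar)/(3/7)^2 = (13/31)/(9/49) = 637/279
Bound exceeds 1, so trivial bound: 1

1


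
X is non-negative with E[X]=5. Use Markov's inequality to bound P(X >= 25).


Markov: P(X >= a) <= E[X]/a
P(X >= 25) <= 5/25 = 1/5

1/5


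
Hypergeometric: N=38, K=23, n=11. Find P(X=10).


P(X=10) = C(23,10)*C(15,1) / C(38,11)
= 1144066*15 / 1203322288
= 17160990/1203322288 = 3795/266104

3795/266104


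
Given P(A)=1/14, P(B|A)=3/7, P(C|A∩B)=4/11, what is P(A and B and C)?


P(A∩B∩C) = P(A) * P(B|A) * P(C|A∩B)
= 1/14 * 3/7 * 4/11
= 3/98 * 4/11 = 6/539

6/539


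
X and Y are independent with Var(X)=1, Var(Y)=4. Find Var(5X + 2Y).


Independence => Cov(X,Y)=0
Var(5X + 2Y) = 5^2*Var(X) + 2^2*Var(Y)
= 25*1 + 4*4 = 41

41


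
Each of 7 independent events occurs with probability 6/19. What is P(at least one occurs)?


P(at least one) = 1 - P(none)
P(none) = (1 - 6/19)^7 = (13/19)^7 = 62748517/893871739
P(at least one) = 1 - 62748517/893871739 = 831123222/893871739

831123222/893871739


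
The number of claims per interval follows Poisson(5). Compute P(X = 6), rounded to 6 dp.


P(X=6) = e^(-5) * 5^6 / 6!
≈ 0.006737946999 * 15625 / 720
≈ 0.146223

0.146223


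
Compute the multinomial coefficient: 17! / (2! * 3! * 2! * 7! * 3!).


17! = 355687428096000
Denominator: 2!=2 * 3!=6 * 2!=2 * 7!=5040 * 3!=6
Coefficient = 355687428096000 / 725760 = 490089600

490089600


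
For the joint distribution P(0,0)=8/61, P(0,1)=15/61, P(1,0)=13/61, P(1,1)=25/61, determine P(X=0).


P(X=0) = P(0,0)+P(0,1) = 8/61 + 15/61 = 23/61

23/61


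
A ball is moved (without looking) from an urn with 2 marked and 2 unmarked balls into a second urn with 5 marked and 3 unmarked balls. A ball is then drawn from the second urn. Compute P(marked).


P(transfer marked) = 2/4 = 1/2; P(transfer unmarked) = 1/2
If marked transferred: Urn II has 6 marked of 9, so P(marked|marked moved) = 2/3
If unmarked transferred: Urn II has 5 marked of 9, so P(marked|unmarked moved) = 5/9
By total probability: P(marked) = 1/2*2/3 + 1/2*5/9 = 11/18

11/18


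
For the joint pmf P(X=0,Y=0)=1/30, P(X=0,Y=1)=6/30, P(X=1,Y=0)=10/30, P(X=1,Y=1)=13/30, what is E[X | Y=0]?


P(Y=0) = 11/30
E[X|Y=0] = (0*1 + 1*10)/11 = 10/11

10/11


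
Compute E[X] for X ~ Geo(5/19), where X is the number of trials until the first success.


For geometric (trials until first success), E[X] = 1/p = 1/(5/19) = 19/5

19/5


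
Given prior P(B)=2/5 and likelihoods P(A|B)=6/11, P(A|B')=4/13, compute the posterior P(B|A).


P(A) = P(A|B)P(B) + P(A|B')P(B') = 6/11*2/5 + 4/13*3/5 = 288/715
P(B|A) = P(A|B)P(B)/P(A) = (12/55)/(288/715) = 13/24

13/24


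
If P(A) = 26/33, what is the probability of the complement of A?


P(A') = 1 - P(A) = 1 - 26/33 = 7/33

7/33


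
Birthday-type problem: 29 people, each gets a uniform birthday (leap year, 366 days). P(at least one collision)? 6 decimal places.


P(all different) = prod((366-i)/366 for i=0..28) = 0.320056
P(at least one match) = 1 - 0.320056 = 0.679944

0.679944


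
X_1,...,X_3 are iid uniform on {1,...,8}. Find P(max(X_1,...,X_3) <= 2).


P(max <= 2) = P(all X_i <= 2) = (P(X_1 <= 2))^3
= (2/8)^3 = (1/4)^3 = 1/64

1/64


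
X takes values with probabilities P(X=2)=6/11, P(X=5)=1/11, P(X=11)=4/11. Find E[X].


E[X] = sum(x * P(x))
= 2*6/11 + 5*1/11 + 11*4/11
= 61/11

61/11


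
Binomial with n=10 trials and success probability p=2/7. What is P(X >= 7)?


P(X>=7) = P(X=7) + P(X=8) + P(X=9) + P(X=10)
= 1920000/282475249 + 288000/282475249 + 25600/282475249 + 1024/282475249
= 319232/40353607

319232/40353607


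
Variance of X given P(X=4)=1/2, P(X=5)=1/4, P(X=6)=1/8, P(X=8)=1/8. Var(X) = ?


E[X] = 5, E[X^2] = 107/4
Var(X) = E[X^2] - (E[X])^2 = 107/4 - (5)^2 = 7/4

7/4


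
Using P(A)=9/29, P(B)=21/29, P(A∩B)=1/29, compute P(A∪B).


P(A∪B) = P(A) + P(B) - P(A∩B)
= 9/29 + 21/29 - 1/29 = 1

1


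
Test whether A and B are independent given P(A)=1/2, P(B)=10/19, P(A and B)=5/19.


P(A)*P(B) = 1/2*10/19 = 5/19
P(A∩B) = 5/19, which equals P(A)P(B), so independent

Yes, A and B are independent


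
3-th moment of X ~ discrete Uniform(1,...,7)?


E[X^3] = (1/7) * sum(x^3 for x=1..7)
= 784/7 = 112

112


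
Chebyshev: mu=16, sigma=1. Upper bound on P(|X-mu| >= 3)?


k = 3/1 = 3
Chebyshev: P(|X-mu| >= k*sigma) <= 1/k^2 = 1/3^2 = 1/9

1/9


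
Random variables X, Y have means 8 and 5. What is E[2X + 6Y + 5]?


E[2X + 6Y + 5] = 2*E[X] + 6*E[Y] + 5
= (2)*(8) + (6)*(5) + (5)
= 16 + 30 + 5 = 51

51


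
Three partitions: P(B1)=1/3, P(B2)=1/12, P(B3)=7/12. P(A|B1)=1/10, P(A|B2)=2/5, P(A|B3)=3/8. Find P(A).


P(A) = P(A|B1)P(B1) + P(A|B2)P(B2) + P(A|B3)P(B3)
= 1/10*1/3 + 2/5*1/12 + 3/8*7/12
= 1/30 + 1/30 + 7/32 = 137/480

137/480


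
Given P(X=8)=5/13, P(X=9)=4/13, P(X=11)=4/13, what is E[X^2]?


E[X^2] = sum(g(x)*P(x))
= 64*5/13 + 81*4/13 + 121*4/13
= 1128/13

1128/13


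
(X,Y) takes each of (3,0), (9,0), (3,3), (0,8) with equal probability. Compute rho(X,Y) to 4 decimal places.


Cov(X,Y) = -8.0625, Var(X) = 10.6875, Var(Y) = 10.6875
rho = Cov/(sqrt(VarX)*sqrt(VarY)) = -0.7544

-0.7544


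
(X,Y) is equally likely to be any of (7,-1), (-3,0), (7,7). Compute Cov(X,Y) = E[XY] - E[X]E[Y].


E[X]=11/3, E[Y]=2, E[XY]=14
Cov(X,Y) = E[XY] - E[X]E[Y] = 14 - 11/3*2 = 20/3

20/3


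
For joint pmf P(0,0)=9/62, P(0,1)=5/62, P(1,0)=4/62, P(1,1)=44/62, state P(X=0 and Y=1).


Read from table: P(X=0, Y=1) = 5/62

5/62


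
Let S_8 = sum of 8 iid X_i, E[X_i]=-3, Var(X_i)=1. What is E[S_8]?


E[S_n] = n*E[X_1] = 8*-3 = -24

-24


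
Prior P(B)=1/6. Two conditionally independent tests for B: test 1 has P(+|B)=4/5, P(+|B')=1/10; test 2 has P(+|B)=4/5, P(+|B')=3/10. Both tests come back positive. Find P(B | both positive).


After test 1: P(+) = 4/5*1/6 + 1/10*5/6 = 13/60
P(B|+) = (2/15)/(13/60) = 8/13
After test 2 (use post1 as new prior): P(+) = 4/5*8/13 + 3/10*5/13 = 79/130
P(B|+,+) = (32/65)/(79/130) = 64/79

64/79


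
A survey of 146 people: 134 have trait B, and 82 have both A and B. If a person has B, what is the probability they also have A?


P(A|B) = P(A∩B)/P(B) = (82/146)/(134/146) = 82/134 = 41/67

41/67


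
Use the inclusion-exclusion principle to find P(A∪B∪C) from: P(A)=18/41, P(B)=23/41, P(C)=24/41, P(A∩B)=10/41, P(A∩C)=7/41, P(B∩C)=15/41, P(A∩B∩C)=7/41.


P(A∪B∪C) = P(A)+P(B)+P(C) - P(AB)-P(AC)-P(BC) + P(ABC)
= 18/41+23/41+24/41 - 10/41-7/41-15/41 + 7/41
= 40/41

40/41


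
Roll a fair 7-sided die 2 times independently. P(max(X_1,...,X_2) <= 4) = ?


P(max <= 4) = P(all X_i <= 4) = (P(X_1 <= 4))^2
= (4/7)^2 = 16/49

16/49


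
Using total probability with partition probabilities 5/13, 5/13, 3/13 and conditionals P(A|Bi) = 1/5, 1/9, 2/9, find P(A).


P(A) = P(A|B1)P(B1) + P(A|B2)P(B2) + P(A|B3)P(B3)
= 1/5*5/13 + 1/9*5/13 + 2/9*3/13
= 1/13 + 5/117 + 2/39 = 20/117

20/117


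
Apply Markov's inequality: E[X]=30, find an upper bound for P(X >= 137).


Markov: P(X >= a) <= E[X]/a
P(X >= 137) <= 30/137

30/137


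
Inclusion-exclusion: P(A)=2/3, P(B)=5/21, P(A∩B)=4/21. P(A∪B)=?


P(A∪B) = P(A) + P(B) - P(A∩B)
= 2/3 + 5/21 - 4/21 = 5/7

5/7


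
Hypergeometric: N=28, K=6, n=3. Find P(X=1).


P(X=1) = C(6,1)*C(22,2) / C(28,3)
= 6*231 / 3276
= 1386/3276 = 11/26

11/26


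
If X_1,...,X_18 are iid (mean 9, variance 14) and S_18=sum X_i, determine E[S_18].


E[S_n] = n*E[X_1] = 18*9 = 162

162


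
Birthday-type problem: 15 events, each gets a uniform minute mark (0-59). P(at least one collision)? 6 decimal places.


P(all different) = prod((60-i)/60 for i=0..14) = 0.147943
P(at least one match) = 1 - 0.147943 = 0.852057

0.852057


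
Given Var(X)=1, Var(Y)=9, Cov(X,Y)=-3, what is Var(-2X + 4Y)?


Var(-2X + 4Y) = (-2)^2*Var(X) + 4^2*Var(Y) + 2*(-2)*4*Cov(X,Y)
= 4*1 + 16*9 - 16*(-3)
= 4 + 144 + 48 = 196

196


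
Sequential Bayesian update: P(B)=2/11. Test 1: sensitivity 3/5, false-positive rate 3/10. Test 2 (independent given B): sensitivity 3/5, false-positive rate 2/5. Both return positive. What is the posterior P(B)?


After test 1: P(+) = 3/5*2/11 + 3/10*9/11 = 39/110
P(B|+) = (6/55)/(39/110) = 4/13
After test 2 (use post1 as new prior): P(+) = 3/5*4/13 + 2/5*9/13 = 6/13
P(B|+,+) = (12/65)/(6/13) = 2/5

2/5


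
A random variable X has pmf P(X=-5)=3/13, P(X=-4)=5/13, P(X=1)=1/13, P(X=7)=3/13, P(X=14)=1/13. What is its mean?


E[X] = sum(x * P(x))
= -5*3/13 - 4*5/13 + 1*1/13 + 7*3/13 + 14*1/13
= 1/13

1/13


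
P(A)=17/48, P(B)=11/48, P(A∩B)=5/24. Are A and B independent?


P(A)*P(B) = 17/48*11/48 = 187/2304
P(A∩B) = 5/24 != 187/2304, so not independent

No, A and B are not independent


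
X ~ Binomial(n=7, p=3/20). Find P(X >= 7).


P(X>=7) = P(X=7)
= 2187/1280000000
= 2187/1280000000

2187/1280000000


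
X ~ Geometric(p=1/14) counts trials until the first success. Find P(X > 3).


P(X > 3) = P(first 3 trials all fail) = (1-p)^3 = (13/14)^3 = 2197/2744

2197/2744


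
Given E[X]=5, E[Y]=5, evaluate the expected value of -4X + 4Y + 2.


E[-4X + 4Y + 2] = -4*E[X] + 4*E[Y] + 2
= (-4)*(5) + (4)*(5) + (2)
= -20 + 20 + 2 = 2

2


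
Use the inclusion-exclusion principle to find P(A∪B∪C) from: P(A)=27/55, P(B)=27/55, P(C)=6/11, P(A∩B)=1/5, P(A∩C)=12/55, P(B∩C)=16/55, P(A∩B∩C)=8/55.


P(A∪B∪C) = P(A)+P(B)+P(C) - P(AB)-P(AC)-P(BC) + P(ABC)
= 27/55+27/55+6/11 - 1/5-12/55-16/55 + 8/55
= 53/55

53/55


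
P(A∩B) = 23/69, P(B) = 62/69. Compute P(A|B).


P(A|B) = P(A∩B)/P(B) = (23/69)/(62/69) = 23/62

23/62


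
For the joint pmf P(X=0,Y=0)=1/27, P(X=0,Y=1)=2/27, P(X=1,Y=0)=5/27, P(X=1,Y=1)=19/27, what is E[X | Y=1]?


P(Y=1) = 21/27
E[X|Y=1] = (0*2 + 1*19)/21 = 19/21

19/21


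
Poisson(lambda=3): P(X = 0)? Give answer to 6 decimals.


P(X=0) = e^(-3) * 3^0 / 0!
≈ 0.04978706837 * 1 / 1
≈ 0.049787

0.049787


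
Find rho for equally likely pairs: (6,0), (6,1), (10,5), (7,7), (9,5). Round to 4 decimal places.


Cov(X,Y) = 2.6400, Var(X) = 2.6400, Var(Y) = 7.0400
rho = Cov/(sqrt(VarX)*sqrt(VarY)) = 0.6124

0.6124


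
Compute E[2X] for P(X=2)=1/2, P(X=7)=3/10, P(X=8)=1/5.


E[2X] = sum(g(x)*P(x))
= 4*1/2 + 14*3/10 + 16*1/5
= 47/5

47/5


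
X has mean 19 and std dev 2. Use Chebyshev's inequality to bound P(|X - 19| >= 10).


k = 10/2 = 5
Chebyshev: P(|X-mu| >= k*sigma) <= 1/k^2 = 1/5^2 = 1/25

1/25


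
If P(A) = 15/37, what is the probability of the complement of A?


P(A') = 1 - P(A) = 1 - 15/37 = 22/37

22/37


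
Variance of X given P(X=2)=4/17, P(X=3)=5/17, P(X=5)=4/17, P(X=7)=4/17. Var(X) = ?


E[X] = 71/17, E[X^2] = 21
Var(X) = E[X^2] - (E[X])^2 = 21 - (71/17)^2 = 1028/289

1028/289


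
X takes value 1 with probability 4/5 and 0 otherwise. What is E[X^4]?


For Bernoulli: X in {0,1}
E[X^4] = 0^4*(1-4/5) + 1^4*4/5 = 4/5

4/5


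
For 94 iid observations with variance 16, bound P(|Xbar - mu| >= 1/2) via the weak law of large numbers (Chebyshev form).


Var(Xbar) = Var(X)/n = 16/94
Chebyshev: P(|Xbar-mu| >= 1/2) <= Var(Xbar)/(1/2)^2 = (8/47)/(1/4) = 32/47

32/47


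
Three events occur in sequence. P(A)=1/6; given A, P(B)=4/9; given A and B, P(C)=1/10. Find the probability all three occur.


P(A∩B∩C) = P(A) * P(B|A) * P(C|A∩B)
= 1/6 * 4/9 * 1/10
= 2/27 * 1/10 = 1/135

1/135


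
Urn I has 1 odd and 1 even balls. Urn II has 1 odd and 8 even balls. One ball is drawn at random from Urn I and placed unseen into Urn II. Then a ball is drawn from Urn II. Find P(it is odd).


P(transfer odd) = 1/2; P(transfer even) = 1/2
If odd transferred: Urn II has 2 odd of 10, so P(odd|odd moved) = 1/5
If even transferred: Urn II has 1 odd of 10, so P(odd|even moved) = 1/10
By total probability: P(odd) = 1/2*1/5 + 1/2*1/10 = 3/20

3/20


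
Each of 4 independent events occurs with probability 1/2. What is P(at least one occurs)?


P(at least one) = 1 - P(none)
P(none) = (1 - 1/2)^4 = (1/2)^4 = 1/16
P(at least one) = 1 - 1/16 = 15/16

15/16


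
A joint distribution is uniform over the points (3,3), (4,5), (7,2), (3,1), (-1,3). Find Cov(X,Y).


E[X]=16/5, E[Y]=14/5, E[XY]=43/5
Cov(X,Y) = E[XY] - E[X]E[Y] = 43/5 - 16/5*14/5 = -9/25

-9/25


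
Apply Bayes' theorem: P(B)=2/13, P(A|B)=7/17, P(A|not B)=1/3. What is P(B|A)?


P(A) = P(A|B)P(B) + P(A|B')P(B') = 7/17*2/13 + 1/3*11/13 = 229/663
P(B|A) = P(A|B)P(B)/P(A) = (14/221)/(229/663) = 42/229

42/229


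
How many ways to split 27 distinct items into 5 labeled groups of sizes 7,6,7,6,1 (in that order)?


27! = 10888869450418352160768000000
Denominator: 7!=5040 * 6!=720 * 7!=5040 * 6!=720 * 1!=1
Coefficient = 10888869450418352160768000000 / 13168189440000 = 826907108227200

826907108227200


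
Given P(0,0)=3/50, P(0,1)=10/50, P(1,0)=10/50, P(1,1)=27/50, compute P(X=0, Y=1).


Read from table: P(X=0, Y=1) = 10/50 = 1/5

1/5


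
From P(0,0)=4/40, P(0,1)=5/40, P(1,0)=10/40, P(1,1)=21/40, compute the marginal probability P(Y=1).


P(Y=1) = P(0,1)+P(1,1) = 5/40 + 21/40 = 26/40 = 13/20

13/20


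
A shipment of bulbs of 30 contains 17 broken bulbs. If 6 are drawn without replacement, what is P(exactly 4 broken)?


P(X=4) = C(17,4)*C(13,2) / C(30,6)
= 2380*78 / 593775
= 185640/593775 = 136/435

136/435


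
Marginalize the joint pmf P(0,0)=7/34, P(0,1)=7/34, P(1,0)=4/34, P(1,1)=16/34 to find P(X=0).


P(X=0) = P(0,0)+P(0,1) = 7/34 + 7/34 = 14/34 = 7/17

7/17


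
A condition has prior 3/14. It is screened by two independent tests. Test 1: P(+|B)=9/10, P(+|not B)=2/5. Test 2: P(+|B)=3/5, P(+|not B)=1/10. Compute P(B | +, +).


After test 1: P(+) = 9/10*3/14 + 2/5*11/14 = 71/140
P(B|+) = (27/140)/(71/140) = 27/71
After test 2 (use post1 as new prior): P(+) = 3/5*27/71 + 1/10*44/71 = 103/355
P(B|+,+) = (81/355)/(103/355) = 81/103

81/103


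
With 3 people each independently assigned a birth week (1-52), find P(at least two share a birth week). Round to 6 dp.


P(all different) = prod((52-i)/52 for i=0..2) = 0.943047
P(at least one match) = 1 - 0.943047 = 0.056953

0.056953


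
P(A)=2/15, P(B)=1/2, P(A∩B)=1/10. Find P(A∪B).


P(A∪B) = P(A) + P(B) - P(A∩B)
= 2/15 + 1/2 - 1/10 = 8/15

8/15


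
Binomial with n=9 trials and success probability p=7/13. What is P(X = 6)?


P(X=6) = C(9,6) * p^6 * (1-p)^3
= 84 * 117649/4826809 * 216/2197
= 2134623456/10604499373

2134623456/10604499373


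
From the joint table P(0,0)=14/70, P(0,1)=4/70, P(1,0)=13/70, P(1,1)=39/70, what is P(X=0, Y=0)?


Read from table: P(X=0, Y=0) = 14/70 = 1/5

1/5


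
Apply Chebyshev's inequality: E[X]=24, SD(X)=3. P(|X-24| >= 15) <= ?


k = 15/3 = 5
Chebyshev: P(|X-mu| >= k*sigma) <= 1/k^2 = 1/5^2 = 1/25

1/25


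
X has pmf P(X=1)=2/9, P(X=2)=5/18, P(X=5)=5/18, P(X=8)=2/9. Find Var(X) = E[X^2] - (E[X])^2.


E[X] = 71/18, E[X^2] = 45/2
Var(X) = E[X^2] - (E[X])^2 = 45/2 - (71/18)^2 = 2249/324

2249/324


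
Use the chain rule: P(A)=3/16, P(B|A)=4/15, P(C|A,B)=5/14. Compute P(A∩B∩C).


P(A∩B∩C) = P(A) * P(B|A) * P(C|A∩B)
= 3/16 * 4/15 * 5/14
= 1/20 * 5/14 = 1/56

1/56


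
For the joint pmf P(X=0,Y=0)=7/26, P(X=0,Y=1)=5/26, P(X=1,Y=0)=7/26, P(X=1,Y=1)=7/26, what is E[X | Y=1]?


P(Y=1) = 12/26
E[X|Y=1] = (0*5 + 1*7)/12 = 7/12

7/12


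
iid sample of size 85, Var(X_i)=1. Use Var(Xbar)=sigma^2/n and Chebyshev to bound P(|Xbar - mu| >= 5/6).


Var(Xbar) = Var(X)/n = 1/85
Chebyshev: P(|Xbar-mu| >= 5/6) <= Var(Xbar)/(5/6)^2 = (1/85)/(25/36) = 36/2125

36/2125


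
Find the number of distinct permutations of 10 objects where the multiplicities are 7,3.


10! = 3628800
Denominator: 7!=5040 * 3!=6
Coefficient = 3628800 / 30240 = 120

120


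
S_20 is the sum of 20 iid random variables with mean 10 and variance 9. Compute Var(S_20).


By independence, Var(S_n) = n*Var(X_1) = 20*9 = 180

180


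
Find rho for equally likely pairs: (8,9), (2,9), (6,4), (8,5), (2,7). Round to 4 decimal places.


Cov(X,Y) = -1.7600, Var(X) = 7.3600, Var(Y) = 4.1600
rho = Cov/(sqrt(VarX)*sqrt(VarY)) = -0.3181

-0.3181


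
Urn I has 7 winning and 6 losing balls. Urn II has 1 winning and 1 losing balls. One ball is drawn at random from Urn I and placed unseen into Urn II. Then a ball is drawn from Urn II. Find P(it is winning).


P(transfer winning) = 7/13; P(transfer losing) = 6/13
If winning transferred: Urn II has 2 winning of 3, so P(winning|winning moved) = 2/3
If losing transferred: Urn II has 1 winning of 3, so P(winning|losing moved) = 1/3
By total probability: P(winning) = 7/13*2/3 + 6/13*1/3 = 20/39

20/39


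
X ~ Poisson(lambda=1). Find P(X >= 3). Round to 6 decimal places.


P(X>=3) = 1 - P(X<=2) = 1 - (e^(-1)*1^0/0! + e^(-1)*1^1/1! + e^(-1)*1^2/2!)
≈ 1 - (0.3678794412 + 0.3678794412 + 0.1839397206)
= 1 - 0.9196986030 = 0.0803013970
≈ 0.080301

0.080301


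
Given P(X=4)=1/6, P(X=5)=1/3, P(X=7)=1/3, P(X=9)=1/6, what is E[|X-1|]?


E[|X-1|] = sum(g(x)*P(x))
= 3*1/6 + 4*1/3 + 6*1/3 + 8*1/6
= 31/6

31/6


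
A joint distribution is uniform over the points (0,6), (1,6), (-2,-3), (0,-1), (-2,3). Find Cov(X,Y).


E[X]=-3/5, E[Y]=11/5, E[XY]=6/5
Cov(X,Y) = E[XY] - E[X]E[Y] = 6/5 + 3/5*11/5 = 63/25

63/25


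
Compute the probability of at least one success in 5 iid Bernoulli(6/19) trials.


P(at least one) = 1 - P(none)
P(none) = (1 - 6/19)^5 = (13/19)^5 = 371293/2476099
P(at least one) = 1 - 371293/2476099 = 2104806/2476099

2104806/2476099


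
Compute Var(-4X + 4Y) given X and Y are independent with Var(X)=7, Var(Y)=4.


Independence => Cov(X,Y)=0
Var(-4X + 4Y) = (-4)^2*Var(X) + 4^2*Var(Y)
= 16*7 + 16*4 = 176

176


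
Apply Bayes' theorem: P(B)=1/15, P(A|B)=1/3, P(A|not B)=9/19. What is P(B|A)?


P(A) = P(A|B)P(B) + P(A|B')P(B') = 1/3*1/15 + 9/19*14/15 = 397/855
P(B|A) = P(A|B)P(B)/P(A) = (1/45)/(397/855) = 19/397

19/397


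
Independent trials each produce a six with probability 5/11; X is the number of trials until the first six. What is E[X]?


For geometric (trials until first success), E[X] = 1/p = 1/(5/11) = 11/5

11/5


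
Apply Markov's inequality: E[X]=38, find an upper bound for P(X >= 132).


Markov: P(X >= a) <= E[X]/a
P(X >= 132) <= 38/132 = 19/66

19/66


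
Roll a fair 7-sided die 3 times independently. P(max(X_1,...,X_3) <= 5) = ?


P(max <= 5) = P(all X_i <= 5) = (P(X_1 <= 5))^3
= (5/7)^3 = 125/343

125/343


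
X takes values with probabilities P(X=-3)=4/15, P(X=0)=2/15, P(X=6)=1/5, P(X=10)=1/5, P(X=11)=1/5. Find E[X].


E[X] = sum(x * P(x))
= -3*4/15 + 0*2/15 + 6*1/5 + 10*1/5 + 11*1/5
= 23/5

23/5


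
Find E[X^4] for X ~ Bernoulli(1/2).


For Bernoulli: X in {0,1}
E[X^4] = 0^4*(1-1/2) + 1^4*1/2 = 1/2

1/2


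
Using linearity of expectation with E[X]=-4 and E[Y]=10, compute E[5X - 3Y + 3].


E[5X - 3Y + 3] = 5*E[X] - 3*E[Y] + 3
= (5)*(-4) + (-3)*(10) + (3)
= -20 - 30 + 3 = -47

-47


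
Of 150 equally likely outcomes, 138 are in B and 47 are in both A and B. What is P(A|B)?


P(A|B) = P(A∩B)/P(B) = (47/150)/(138/150) = 47/138

47/138


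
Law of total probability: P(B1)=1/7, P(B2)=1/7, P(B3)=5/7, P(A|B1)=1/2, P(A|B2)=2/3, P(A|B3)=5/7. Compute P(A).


P(A) = P(A|B1)P(B1) + P(A|B2)P(B2) + P(A|B3)P(B3)
= 1/2*1/7 + 2/3*1/7 + 5/7*5/7
= 1/14 + 2/21 + 25/49 = 199/294

199/294


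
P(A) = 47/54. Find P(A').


P(A') = 1 - P(A) = 1 - 47/54 = 7/54

7/54


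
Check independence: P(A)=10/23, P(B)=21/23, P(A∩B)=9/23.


P(A)*P(B) = 10/23*21/23 = 210/529
P(A∩B) = 9/23 != 210/529, so not independent

No, A and B are not independent


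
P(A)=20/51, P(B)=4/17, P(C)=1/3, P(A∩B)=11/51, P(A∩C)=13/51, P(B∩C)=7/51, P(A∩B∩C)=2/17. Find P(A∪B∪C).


P(A∪B∪C) = P(A)+P(B)+P(C) - P(AB)-P(AC)-P(BC) + P(ABC)
= 20/51+4/17+1/3 - 11/51-13/51-7/51 + 2/17
= 8/17

8/17
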